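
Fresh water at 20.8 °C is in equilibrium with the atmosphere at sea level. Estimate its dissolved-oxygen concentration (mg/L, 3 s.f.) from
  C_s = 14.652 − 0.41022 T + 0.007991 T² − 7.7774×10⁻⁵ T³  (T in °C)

C_s = 14.652 − 0.41022×20.8 + 0.007991×20.8² − 7.7774×10⁻⁵×20.8³ = 8.877 mg/L.

C_s ≈ 8.88 mg/L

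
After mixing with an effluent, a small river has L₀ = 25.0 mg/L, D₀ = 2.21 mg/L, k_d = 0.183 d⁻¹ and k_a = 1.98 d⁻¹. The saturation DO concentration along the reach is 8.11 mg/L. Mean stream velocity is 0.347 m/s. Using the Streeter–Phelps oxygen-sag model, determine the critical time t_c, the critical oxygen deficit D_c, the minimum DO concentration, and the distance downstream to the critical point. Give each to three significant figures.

t_c = [1/(k_a−k_d)] ln[(k_a/k_d)(1 − D₀(k_a−k_d)/(k_d L₀))]
= [1/(1.98−0.183)] ln[(1.98/0.183)(1 − 2.21×1.797/(0.183×25.0))]
= (1/1.797) ln[10.82 × 0.1319] = 0.5565 × ln(1.428) = 0.5565 × 0.3560 = 0.1981 d.
D_c = (k_d/k_a) L₀ e^(−k_d t_c) = (0.183/1.98) × 25.0 × e^(−0.183×0.1981) = 0.09242 × 25.0 × 0.9644 = 2.228 mg/L.
Minimum DO = C_s − D_c = 8.11 − 2.228 = 5.882 mg/L.
x_c = v t_c = 0.347 m/s × 0.1981 d × 86400 s/d = 5939 m ≈ 5.94 km.

t_c ≈ 0.198 d; D_c ≈ 2.23 mg/L; min DO ≈ 5.88 mg/L; x_c ≈ 5.94 km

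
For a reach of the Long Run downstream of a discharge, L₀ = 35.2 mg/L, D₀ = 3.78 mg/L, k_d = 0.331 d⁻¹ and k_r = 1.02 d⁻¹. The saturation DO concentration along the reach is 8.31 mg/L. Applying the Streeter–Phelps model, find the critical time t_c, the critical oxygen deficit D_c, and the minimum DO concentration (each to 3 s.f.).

t_c ≈ 1.27 d; D_c ≈ 7.51 mg/L; min DO ≈ 0.798 mg/L

With k_r/k_d = 3.082 and 1 − D₀(k_r−k_d)/(k_d L₀) = 0.7765,
t_c = ln(3.082 × 0.7765) / (1.02 − 0.331) = ln(2.393) / 0.6890 = 0.8724/0.6890 = 1.266 d.
L(t_c) = L₀ e^(−k_d t_c) = 35.2 × 0.6576 = 23.15 mg/L, and at the critical point k_r D_c = k_d L, so D_c = (0.331/1.02) × 23.15 = 7.512 mg/L.
Minimum DO = C_s − D_c = 8.31 − 7.512 = 0.7982 mg/L.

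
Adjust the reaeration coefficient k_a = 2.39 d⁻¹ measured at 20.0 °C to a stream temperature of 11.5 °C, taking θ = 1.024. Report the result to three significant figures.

k_a(T₂) = k_a(T₁) · θ^(T₂−T₁) = 2.39 × 1.024^(11.5−20.0)
= 2.39 × 1.024^-8.50 = 2.39 × 0.8174 = 1.954 d⁻¹.

k_a ≈ 1.95 d⁻¹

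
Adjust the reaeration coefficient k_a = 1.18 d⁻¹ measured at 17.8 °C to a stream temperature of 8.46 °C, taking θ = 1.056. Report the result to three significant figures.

k_a(T₂) = k_a(T₁) · θ^(T₂−T₁) = 1.18 × 1.056^(8.46−17.8)
= 1.18 × 1.056^-9.34 = 1.18 × 0.6011 = 0.7094 d⁻¹.

k_a ≈ 0.709 d⁻¹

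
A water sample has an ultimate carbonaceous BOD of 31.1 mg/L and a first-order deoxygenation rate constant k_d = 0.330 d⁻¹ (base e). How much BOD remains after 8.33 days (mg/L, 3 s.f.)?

L ≈ 1.99 mg/L

L_t = L₀ e^(−k_d t) = 31.1 × e^(−0.330×8.33) = 31.1 × 0.06400 = 1.990 mg/L.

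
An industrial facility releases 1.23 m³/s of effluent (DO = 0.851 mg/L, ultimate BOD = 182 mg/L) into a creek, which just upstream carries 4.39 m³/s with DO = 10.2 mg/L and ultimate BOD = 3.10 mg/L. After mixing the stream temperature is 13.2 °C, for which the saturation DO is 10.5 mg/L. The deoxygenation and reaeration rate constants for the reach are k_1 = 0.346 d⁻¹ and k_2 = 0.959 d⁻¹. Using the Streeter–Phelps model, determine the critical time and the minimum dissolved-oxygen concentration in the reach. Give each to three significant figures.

t_c ≈ 1.49 d; minimum DO ≈ 1.41 mg/L

Mixed DO = (4.39×10.2 + 1.23×0.851)/(4.39+1.23) = 45.82/5.620 = 8.154 mg/L.
Mixed L₀ = (4.39×3.10 + 1.23×182)/(5.620) = 237.5/5.620 = 42.25 mg/L.
Initial deficit D₀ = C_s − DO₀ = 10.5 − 8.154 = 2.346 mg/L.
t_c = (1/0.6130) ln[(0.959/0.346)(1 − 2.346×0.6130/(0.346×42.25))] = 1.631 × ln(2.499) = 1.494 d.
D_c = (0.346/0.959) × 42.25 × e^(−0.346×1.494) = 0.3608 × 42.25 × 0.5963 = 9.091 mg/L.
Minimum DO = 10.5 − 9.091 = 1.409 mg/L.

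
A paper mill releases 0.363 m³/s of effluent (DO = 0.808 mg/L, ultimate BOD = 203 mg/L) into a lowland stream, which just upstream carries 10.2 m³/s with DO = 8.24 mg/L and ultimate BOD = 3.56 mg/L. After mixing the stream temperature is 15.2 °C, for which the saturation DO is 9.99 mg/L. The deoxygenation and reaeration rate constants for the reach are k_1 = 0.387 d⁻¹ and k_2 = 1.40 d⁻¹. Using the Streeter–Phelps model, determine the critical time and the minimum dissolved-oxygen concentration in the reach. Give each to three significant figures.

Mixed DO = (10.2×8.24 + 0.363×0.808)/(10.2+0.363) = 84.34/10.56 = 7.985 mg/L.
Mixed L₀ = (10.2×3.56 + 0.363×203)/(10.56) = 110.0/10.56 = 10.41 mg/L.
Initial deficit D₀ = C_s − DO₀ = 9.99 − 7.985 = 2.005 mg/L.
t_c = (1/1.013) ln[(1.40/0.387)(1 − 2.005×1.013/(0.387×10.41))] = 0.9872 × ln(1.794) = 0.5770 d.
D_c = (0.387/1.40) × 10.41 × e^(−0.387×0.5770) = 0.2764 × 10.41 × 0.7999 = 2.303 mg/L.
Minimum DO = 9.99 − 2.303 = 7.687 mg/L.

t_c ≈ 0.577 d; minimum DO ≈ 7.69 mg/L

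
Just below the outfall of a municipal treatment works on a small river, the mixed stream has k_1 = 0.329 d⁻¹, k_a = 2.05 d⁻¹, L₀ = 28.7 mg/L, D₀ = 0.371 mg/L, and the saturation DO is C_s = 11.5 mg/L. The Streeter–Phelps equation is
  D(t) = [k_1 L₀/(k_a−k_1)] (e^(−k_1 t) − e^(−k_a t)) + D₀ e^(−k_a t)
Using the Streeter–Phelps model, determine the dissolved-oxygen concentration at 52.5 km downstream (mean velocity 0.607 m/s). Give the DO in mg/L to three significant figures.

DO ≈ 8.21 mg/L

Travel time t = x/v = 52.5 km / (0.607 m/s) = 52500 m / 0.607 m/s = 86490 s = 1.001 d.
k_1 L₀/(k_a−k_1) = 0.329×28.7/(2.05−0.329) = 9.442/1.721 = 5.487 mg/L.
e^(−k_1 t) = e^(−0.329×1.001) = 0.7194; e^(−k_a t) = e^(−2.05×1.001) = 0.1285.
D = 5.487 × (0.7194 − 0.1285) + 0.371 × 0.1285 = 3.242 + 0.04766 = 3.290 mg/L.
DO = C_s − D = 11.5 − 3.290 = 8.210 mg/L.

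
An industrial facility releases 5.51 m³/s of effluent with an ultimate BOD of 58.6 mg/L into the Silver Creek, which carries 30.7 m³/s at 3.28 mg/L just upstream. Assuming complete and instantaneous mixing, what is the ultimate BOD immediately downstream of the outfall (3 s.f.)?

Flow-weighted mixing: C = (Q_r C_r + Q_w C_w)/(Q_r + Q_w)
= (30.7×3.28 + 5.51×58.6)/(30.7 + 5.51) = 423.6/36.21 = 11.70 mg/L.

11.7 mg/L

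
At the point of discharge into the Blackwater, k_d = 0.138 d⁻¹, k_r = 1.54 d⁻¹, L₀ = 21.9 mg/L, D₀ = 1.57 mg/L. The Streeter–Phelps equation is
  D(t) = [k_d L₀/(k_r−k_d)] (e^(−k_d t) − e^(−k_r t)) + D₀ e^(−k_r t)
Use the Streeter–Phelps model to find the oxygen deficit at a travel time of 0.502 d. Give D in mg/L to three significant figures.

k_d L₀/(k_r−k_d) = 0.138×21.9/(1.54−0.138) = 3.022/1.402 = 2.156 mg/L.
e^(−k_d t) = e^(−0.138×0.5020) = 0.9331; e^(−k_r t) = e^(−1.54×0.5020) = 0.4616.
D = 2.156 × (0.9331 − 0.4616) + 1.57 × 0.4616 = 1.016 + 0.7247 = 1.741 mg/L.

D ≈ 1.74 mg/L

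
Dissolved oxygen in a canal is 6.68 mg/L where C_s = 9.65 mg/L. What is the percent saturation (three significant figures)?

% saturation = C/C_s × 100 = 6.68/9.65 × 100 = 69.2 %.

69.2 % saturation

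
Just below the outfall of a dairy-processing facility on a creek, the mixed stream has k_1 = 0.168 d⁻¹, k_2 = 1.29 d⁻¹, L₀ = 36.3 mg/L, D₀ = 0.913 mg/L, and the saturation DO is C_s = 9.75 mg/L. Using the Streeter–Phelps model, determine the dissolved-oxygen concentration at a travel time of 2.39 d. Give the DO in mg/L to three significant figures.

k_1 L₀/(k_2−k_1) = 0.168×36.3/(1.29−0.168) = 6.098/1.122 = 5.435 mg/L.
e^(−k_1 t) = e^(−0.168×2.390) = 0.6693; e^(−k_2 t) = e^(−1.29×2.390) = 0.04582.
D = 5.435 × (0.6693 − 0.04582) + 0.913 × 0.04582 = 3.389 + 0.04183 = 3.431 mg/L.
DO = C_s − D = 9.75 − 3.431 = 6.319 mg/L.

DO ≈ 6.32 mg/L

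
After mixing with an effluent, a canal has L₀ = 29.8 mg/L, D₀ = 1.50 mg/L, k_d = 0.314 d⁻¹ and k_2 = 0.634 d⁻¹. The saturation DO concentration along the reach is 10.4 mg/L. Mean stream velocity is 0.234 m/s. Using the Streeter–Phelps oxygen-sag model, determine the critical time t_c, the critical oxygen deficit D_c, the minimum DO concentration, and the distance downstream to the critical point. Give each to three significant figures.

t_c ≈ 2.03 d; D_c ≈ 7.80 mg/L; min DO ≈ 2.60 mg/L; x_c ≈ 41.1 km

At the critical point dD/dt = 0, so k_d L₀ e^(−k_d t) = k_2 D. Substituting D(t) from the Streeter–Phelps equation and solving for t gives
t_c = ln[(k_2/k_d)(1 − D₀(k_2−k_d)/(k_d L₀))] / (k_2−k_d).
Here k_2−k_d = 0.3200 d⁻¹ and 1 − D₀(k_2−k_d)/(k_d L₀) = 1 − 1.50×0.3200/(0.314×29.8) = 0.9487, so
t_c = ln(2.019 × 0.9487) / 0.3200 = 0.6500 / 0.3200 = 2.031 d.
L(t_c) = L₀ e^(−k_d t_c) = 29.8 × 0.5284 = 15.75 mg/L, and at the critical point k_2 D_c = k_d L, so D_c = (0.314/0.634) × 15.75 = 7.799 mg/L.
Minimum DO = C_s − D_c = 10.4 − 7.799 = 2.601 mg/L.
x_c = v t_c = 0.234 m/s × 2.031 d × 86400 s/d = 41070 m ≈ 41.1 km.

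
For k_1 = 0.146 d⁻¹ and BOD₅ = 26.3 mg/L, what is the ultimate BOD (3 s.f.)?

BOD₅ = L₀(1 − e^(−5k_1)) ⇒ L₀ = BOD₅ / (1 − e^(−5×0.146))
= 26.3 / (1 − 0.4819) = 26.3 / 0.5181 = 50.76 mg/L.

L₀ ≈ 50.8 mg/L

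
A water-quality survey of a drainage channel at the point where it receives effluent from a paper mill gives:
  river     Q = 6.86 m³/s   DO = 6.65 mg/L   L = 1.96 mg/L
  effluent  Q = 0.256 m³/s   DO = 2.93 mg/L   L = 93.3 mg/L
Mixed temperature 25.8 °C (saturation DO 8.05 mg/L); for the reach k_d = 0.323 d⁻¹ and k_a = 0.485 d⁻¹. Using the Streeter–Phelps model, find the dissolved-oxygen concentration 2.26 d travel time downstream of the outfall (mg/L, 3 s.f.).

Mixed DO = (6.86×6.65 + 0.256×2.93)/(6.86+0.256) = 46.37/7.116 = 6.516 mg/L.
Mixed L₀ = (6.86×1.96 + 0.256×93.3)/(7.116) = 37.33/7.116 = 5.246 mg/L.
Initial deficit D₀ = C_s − DO₀ = 8.05 − 6.516 = 1.534 mg/L.
D(2.26) = [0.323×5.246/(0.485−0.323)](e^(−0.323×2.26) − e^(−0.485×2.26)) + 1.534 e^(−0.485×2.26)
= 10.46 × (0.4819 − 0.3342) + 1.534 × 0.3342 = 2.058 mg/L.
DO = 8.05 − 2.058 = 5.992 mg/L.

DO ≈ 5.99 mg/L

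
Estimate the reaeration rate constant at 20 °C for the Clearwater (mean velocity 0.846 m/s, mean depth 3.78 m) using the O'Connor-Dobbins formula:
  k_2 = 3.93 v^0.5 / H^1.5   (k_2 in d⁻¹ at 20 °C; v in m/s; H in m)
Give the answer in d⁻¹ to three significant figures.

k_2 = 3.93 × 0.846^0.5 / 3.78^1.5 = 3.93 × 0.9198 / 7.349 = 0.4919 d⁻¹.

k_2 ≈ 0.492 d⁻¹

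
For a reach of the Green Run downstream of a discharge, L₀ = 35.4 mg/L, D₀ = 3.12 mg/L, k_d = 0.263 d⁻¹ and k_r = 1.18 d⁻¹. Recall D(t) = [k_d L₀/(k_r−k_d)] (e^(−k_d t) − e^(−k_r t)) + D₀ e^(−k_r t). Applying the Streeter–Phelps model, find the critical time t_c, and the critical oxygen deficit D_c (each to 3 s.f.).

t_c = [1/(k_r−k_d)] ln[(k_r/k_d)(1 − D₀(k_r−k_d)/(k_d L₀))]
= [1/(1.18−0.263)] ln[(1.18/0.263)(1 − 3.12×0.9170/(0.263×35.4))]
= (1/0.9170) ln[4.487 × 0.6927] = 1.091 × ln(3.108) = 1.091 × 1.134 = 1.237 d.
L(t_c) = L₀ e^(−k_d t_c) = 35.4 × 0.7224 = 25.57 mg/L, and at the critical point k_r D_c = k_d L, so D_c = (0.263/1.18) × 25.57 = 5.699 mg/L.

t_c ≈ 1.24 d; D_c ≈ 5.70 mg/L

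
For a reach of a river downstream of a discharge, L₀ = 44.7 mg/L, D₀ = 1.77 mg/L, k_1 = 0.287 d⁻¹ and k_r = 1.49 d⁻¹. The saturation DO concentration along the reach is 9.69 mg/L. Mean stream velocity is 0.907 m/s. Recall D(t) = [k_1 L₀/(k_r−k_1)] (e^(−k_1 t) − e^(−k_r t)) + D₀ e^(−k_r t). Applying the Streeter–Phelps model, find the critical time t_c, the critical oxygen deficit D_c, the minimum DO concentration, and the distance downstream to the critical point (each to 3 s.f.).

t_c ≈ 1.22 d; D_c ≈ 6.07 mg/L; min DO ≈ 3.62 mg/L; x_c ≈ 95.5 km

At the critical point dD/dt = 0, so k_1 L₀ e^(−k_1 t) = k_r D. Substituting D(t) from the Streeter–Phelps equation and solving for t gives
t_c = ln[(k_r/k_1)(1 − D₀(k_r−k_1)/(k_1 L₀))] / (k_r−k_1).
Here k_r−k_1 = 1.203 d⁻¹ and 1 − D₀(k_r−k_1)/(k_1 L₀) = 1 − 1.77×1.203/(0.287×44.7) = 0.8340, so
t_c = ln(5.192 × 0.8340) / 1.203 = 1.466 / 1.203 = 1.218 d.
D_c = (k_1/k_r) L₀ e^(−k_1 t_c) = (0.287/1.49) × 44.7 × e^(−0.287×1.218) = 0.1926 × 44.7 × 0.7049 = 6.070 mg/L.
Minimum DO = C_s − D_c = 9.69 − 6.070 = 3.620 mg/L.
x_c = v t_c = 0.907 m/s × 1.218 d × 86400 s/d = 95470 m ≈ 95.5 km.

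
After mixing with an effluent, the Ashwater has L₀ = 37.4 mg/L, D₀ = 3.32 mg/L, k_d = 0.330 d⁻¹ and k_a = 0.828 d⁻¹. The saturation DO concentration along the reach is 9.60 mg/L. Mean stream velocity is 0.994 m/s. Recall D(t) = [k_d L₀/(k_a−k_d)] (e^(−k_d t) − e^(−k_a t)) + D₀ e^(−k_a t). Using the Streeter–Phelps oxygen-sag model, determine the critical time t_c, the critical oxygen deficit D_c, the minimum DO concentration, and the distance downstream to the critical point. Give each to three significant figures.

At the critical point dD/dt = 0, so k_d L₀ e^(−k_d t) = k_a D. Substituting D(t) from the Streeter–Phelps equation and solving for t gives
t_c = ln[(k_a/k_d)(1 − D₀(k_a−k_d)/(k_d L₀))] / (k_a−k_d).
Here k_a−k_d = 0.4980 d⁻¹ and 1 − D₀(k_a−k_d)/(k_d L₀) = 1 − 3.32×0.4980/(0.330×37.4) = 0.8660, so
t_c = ln(2.509 × 0.8660) / 0.4980 = 0.7761 / 0.4980 = 1.558 d.
D_c = (k_d/k_a) L₀ e^(−k_d t_c) = (0.330/0.828) × 37.4 × e^(−0.330×1.558) = 0.3986 × 37.4 × 0.5979 = 8.913 mg/L.
Minimum DO = C_s − D_c = 9.60 − 8.913 = 0.6874 mg/L.
x_c = v t_c = 0.994 m/s × 1.558 d × 86400 s/d = 133800 m ≈ 134 km.

t_c ≈ 1.56 d; D_c ≈ 8.91 mg/L; min DO ≈ 0.687 mg/L; x_c ≈ 134 km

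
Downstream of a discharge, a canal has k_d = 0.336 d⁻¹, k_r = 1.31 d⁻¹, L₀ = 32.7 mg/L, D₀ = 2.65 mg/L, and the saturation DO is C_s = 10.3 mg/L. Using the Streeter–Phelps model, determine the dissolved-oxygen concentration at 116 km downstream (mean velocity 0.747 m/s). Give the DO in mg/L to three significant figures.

DO ≈ 4.95 mg/L

Travel time t = x/v = 116 km / (0.747 m/s) = 116000 m / 0.747 m/s = 155300 s = 1.797 d.
k_d L₀/(k_r−k_d) = 0.336×32.7/(1.31−0.336) = 10.99/0.9740 = 11.28 mg/L.
e^(−k_d t) = e^(−0.336×1.797) = 0.5467; e^(−k_r t) = e^(−1.31×1.797) = 0.09494.
D = 11.28 × (0.5467 − 0.09494) + 2.65 × 0.09494 = 5.096 + 0.2516 = 5.347 mg/L.
DO = C_s − D = 10.3 − 5.347 = 4.953 mg/L.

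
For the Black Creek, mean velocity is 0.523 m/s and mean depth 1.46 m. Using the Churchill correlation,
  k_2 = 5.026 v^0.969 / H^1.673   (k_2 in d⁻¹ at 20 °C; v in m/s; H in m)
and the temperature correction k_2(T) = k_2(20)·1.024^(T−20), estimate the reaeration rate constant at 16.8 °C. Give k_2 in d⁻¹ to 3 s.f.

k_2(20) = 5.026 × 0.523^0.969 / 1.46^1.673 = 5.026 × 0.5336 / 1.883 = 1.424 d⁻¹.
k_2(16.8) = 1.424 × 1.024^(16.8−20) = 1.424 × 0.9269 = 1.320 d⁻¹.

k_2 ≈ 1.32 d⁻¹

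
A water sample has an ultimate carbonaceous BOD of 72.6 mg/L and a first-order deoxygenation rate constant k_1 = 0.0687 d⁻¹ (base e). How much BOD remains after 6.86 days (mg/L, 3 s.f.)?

L_t = L₀ e^(−k_1 t) = 72.6 × e^(−0.0687×6.86) = 72.6 × 0.6242 = 45.32 mg/L.

L ≈ 45.3 mg/L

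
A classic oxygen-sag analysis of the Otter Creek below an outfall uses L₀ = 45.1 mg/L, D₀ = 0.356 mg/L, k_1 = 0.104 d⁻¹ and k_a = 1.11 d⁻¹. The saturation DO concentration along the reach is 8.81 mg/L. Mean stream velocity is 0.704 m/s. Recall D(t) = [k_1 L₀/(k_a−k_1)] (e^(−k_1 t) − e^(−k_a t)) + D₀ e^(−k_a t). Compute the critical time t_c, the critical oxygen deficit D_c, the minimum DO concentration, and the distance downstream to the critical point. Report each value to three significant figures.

t_c ≈ 2.27 d; D_c ≈ 3.34 mg/L; min DO ≈ 5.47 mg/L; x_c ≈ 138 km

t_c = [1/(k_a−k_1)] ln[(k_a/k_1)(1 − D₀(k_a−k_1)/(k_1 L₀))]
= [1/(1.11−0.104)] ln[(1.11/0.104)(1 − 0.356×1.006/(0.104×45.1))]
= (1/1.006) ln[10.67 × 0.9236] = 0.9940 × ln(9.858) = 0.9940 × 2.288 = 2.275 d.
D_c = (k_1/k_a) L₀ e^(−k_1 t_c) = (0.104/1.11) × 45.1 × e^(−0.104×2.275) = 0.09369 × 45.1 × 0.7893 = 3.335 mg/L.
Minimum DO = C_s − D_c = 8.81 − 3.335 = 5.475 mg/L.
x_c = v t_c = 0.704 m/s × 2.275 d × 86400 s/d = 138400 m ≈ 138 km.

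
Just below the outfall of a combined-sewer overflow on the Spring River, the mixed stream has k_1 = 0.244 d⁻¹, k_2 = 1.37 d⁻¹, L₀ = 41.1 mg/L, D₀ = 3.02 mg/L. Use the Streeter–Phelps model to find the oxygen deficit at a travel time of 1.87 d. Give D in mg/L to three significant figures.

D ≈ 5.19 mg/L

k_1 L₀/(k_2−k_1) = 0.244×41.1/(1.37−0.244) = 10.03/1.126 = 8.906 mg/L.
e^(−k_1 t) = e^(−0.244×1.870) = 0.6336; e^(−k_2 t) = e^(−1.37×1.870) = 0.07716.
D = 8.906 × (0.6336 − 0.07716) + 3.02 × 0.07716 = 4.956 + 0.2330 = 5.189 mg/L.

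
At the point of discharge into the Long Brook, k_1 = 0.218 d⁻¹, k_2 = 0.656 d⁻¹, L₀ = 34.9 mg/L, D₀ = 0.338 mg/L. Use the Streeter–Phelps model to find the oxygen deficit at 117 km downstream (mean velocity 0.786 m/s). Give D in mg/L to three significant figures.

D ≈ 6.43 mg/L

Travel time t = x/v = 117 km / (0.786 m/s) = 117000 m / 0.786 m/s = 148900 s = 1.723 d.
k_1 L₀/(k_2−k_1) = 0.218×34.9/(0.656−0.218) = 7.608/0.4380 = 17.37 mg/L.
e^(−k_1 t) = e^(−0.218×1.723) = 0.6869; e^(−k_2 t) = e^(−0.656×1.723) = 0.3230.
D = 17.37 × (0.6869 − 0.3230) + 0.338 × 0.3230 = 6.321 + 0.1092 = 6.431 mg/L.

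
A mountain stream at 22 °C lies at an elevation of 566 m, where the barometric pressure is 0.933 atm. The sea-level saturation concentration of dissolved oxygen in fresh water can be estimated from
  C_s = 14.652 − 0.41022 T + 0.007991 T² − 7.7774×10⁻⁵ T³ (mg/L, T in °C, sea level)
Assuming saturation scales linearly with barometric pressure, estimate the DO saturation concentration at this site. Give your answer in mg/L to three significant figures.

C_s ≈ 8.09 mg/L

At sea level: C_s = 14.652 − 0.41022×22 + 0.007991×22² − 7.7774×10⁻⁵×22³ = 8.667 mg/L.
Pressure correction: C_s' = 8.667 × 0.933 = 8.086 mg/L.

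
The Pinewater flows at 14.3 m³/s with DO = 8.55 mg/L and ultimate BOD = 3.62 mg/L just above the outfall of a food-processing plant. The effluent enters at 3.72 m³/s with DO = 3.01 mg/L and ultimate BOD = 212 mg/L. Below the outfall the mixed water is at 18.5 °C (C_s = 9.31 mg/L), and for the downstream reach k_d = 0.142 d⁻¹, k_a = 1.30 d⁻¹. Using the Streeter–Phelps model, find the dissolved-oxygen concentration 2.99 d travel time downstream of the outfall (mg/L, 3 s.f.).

Mixed DO = (14.3×8.55 + 3.72×3.01)/(14.3+3.72) = 133.5/18.02 = 7.406 mg/L.
Mixed L₀ = (14.3×3.62 + 3.72×212)/(18.02) = 840.4/18.02 = 46.64 mg/L.
Initial deficit D₀ = C_s − DO₀ = 9.31 − 7.406 = 1.904 mg/L.
D(2.99) = [0.142×46.64/(1.30−0.142)](e^(−0.142×2.99) − e^(−1.30×2.99)) + 1.904 e^(−1.30×2.99)
= 5.719 × (0.6540 − 0.02051) + 1.904 × 0.02051 = 3.662 mg/L.
DO = 9.31 − 3.662 = 5.648 mg/L.

DO ≈ 5.65 mg/L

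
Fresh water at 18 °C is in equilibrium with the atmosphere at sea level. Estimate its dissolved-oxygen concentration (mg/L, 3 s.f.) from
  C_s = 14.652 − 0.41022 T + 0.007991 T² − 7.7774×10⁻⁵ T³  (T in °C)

C_s ≈ 9.40 mg/L

C_s = 14.652 − 0.41022×18 + 0.007991×18² − 7.7774×10⁻⁵×18³ = 9.404 mg/L.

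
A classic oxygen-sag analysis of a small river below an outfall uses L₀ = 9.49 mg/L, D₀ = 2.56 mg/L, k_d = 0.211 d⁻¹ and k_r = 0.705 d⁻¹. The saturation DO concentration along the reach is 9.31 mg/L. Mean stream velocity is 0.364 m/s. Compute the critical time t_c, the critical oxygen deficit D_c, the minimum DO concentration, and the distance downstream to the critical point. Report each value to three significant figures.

t_c ≈ 0.421 d; D_c ≈ 2.60 mg/L; min DO ≈ 6.71 mg/L; x_c ≈ 13.2 km

At the critical point dD/dt = 0, so k_d L₀ e^(−k_d t) = k_r D. Substituting D(t) from the Streeter–Phelps equation and solving for t gives
t_c = ln[(k_r/k_d)(1 − D₀(k_r−k_d)/(k_d L₀))] / (k_r−k_d).
Here k_r−k_d = 0.4940 d⁻¹ and 1 − D₀(k_r−k_d)/(k_d L₀) = 1 − 2.56×0.4940/(0.211×9.49) = 0.3684, so
t_c = ln(3.341 × 0.3684) / 0.4940 = 0.2078 / 0.4940 = 0.4207 d.
D_c = (k_d/k_r) L₀ e^(−k_d t_c) = (0.211/0.705) × 9.49 × e^(−0.211×0.4207) = 0.2993 × 9.49 × 0.9150 = 2.599 mg/L.
Minimum DO = C_s − D_c = 9.31 − 2.599 = 6.711 mg/L.
x_c = v t_c = 0.364 m/s × 0.4207 d × 86400 s/d = 13230 m ≈ 13.2 km.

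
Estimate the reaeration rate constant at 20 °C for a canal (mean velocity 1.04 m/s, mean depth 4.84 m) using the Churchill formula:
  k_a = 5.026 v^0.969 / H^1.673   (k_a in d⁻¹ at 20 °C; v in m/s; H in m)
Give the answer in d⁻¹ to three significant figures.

k_a ≈ 0.373 d⁻¹

k_a = 5.026 × 1.04^0.969 / 4.84^1.673 = 5.026 × 1.039 / 13.99 = 0.3732 d⁻¹.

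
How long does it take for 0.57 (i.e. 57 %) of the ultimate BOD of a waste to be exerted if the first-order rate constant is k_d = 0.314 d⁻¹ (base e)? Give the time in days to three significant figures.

t ≈ 2.69 d

y/L₀ = 1 − e^(−k_d t) = 0.57 ⇒ e^(−k_d t) = 0.430
t = −ln(0.430) / 0.314 = 0.8440 / 0.314 = 2.688 d.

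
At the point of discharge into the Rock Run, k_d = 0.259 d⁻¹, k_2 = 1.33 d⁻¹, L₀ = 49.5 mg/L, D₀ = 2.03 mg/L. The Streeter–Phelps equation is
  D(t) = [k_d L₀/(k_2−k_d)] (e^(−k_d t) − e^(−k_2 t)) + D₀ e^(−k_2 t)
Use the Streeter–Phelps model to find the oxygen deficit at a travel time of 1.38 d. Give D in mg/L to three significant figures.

D ≈ 6.79 mg/L

k_d L₀/(k_2−k_d) = 0.259×49.5/(1.33−0.259) = 12.82/1.071 = 11.97 mg/L.
e^(−k_d t) = e^(−0.259×1.380) = 0.6995; e^(−k_2 t) = e^(−1.33×1.380) = 0.1595.
D = 11.97 × (0.6995 − 0.1595) + 2.03 × 0.1595 = 6.463 + 0.3239 = 6.787 mg/L.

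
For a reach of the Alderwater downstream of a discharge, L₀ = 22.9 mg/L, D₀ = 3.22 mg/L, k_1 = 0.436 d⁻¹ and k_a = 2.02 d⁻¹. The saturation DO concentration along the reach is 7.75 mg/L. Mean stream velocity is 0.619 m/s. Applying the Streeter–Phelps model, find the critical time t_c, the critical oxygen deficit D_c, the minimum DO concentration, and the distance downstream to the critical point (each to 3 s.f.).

At the critical point dD/dt = 0, so k_1 L₀ e^(−k_1 t) = k_a D. Substituting D(t) from the Streeter–Phelps equation and solving for t gives
t_c = ln[(k_a/k_1)(1 − D₀(k_a−k_1)/(k_1 L₀))] / (k_a−k_1).
Here k_a−k_1 = 1.584 d⁻¹ and 1 − D₀(k_a−k_1)/(k_1 L₀) = 1 − 3.22×1.584/(0.436×22.9) = 0.4892, so
t_c = ln(4.633 × 0.4892) / 1.584 = 0.8181 / 1.584 = 0.5165 d.
L(t_c) = L₀ e^(−k_1 t_c) = 22.9 × 0.7984 = 18.28 mg/L, and at the critical point k_a D_c = k_1 L, so D_c = (0.436/2.02) × 18.28 = 3.946 mg/L.
Minimum DO = C_s − D_c = 7.75 − 3.946 = 3.804 mg/L.
x_c = v t_c = 0.619 m/s × 0.5165 d × 86400 s/d = 27620 m ≈ 27.6 km.

t_c ≈ 0.516 d; D_c ≈ 3.95 mg/L; min DO ≈ 3.80 mg/L; x_c ≈ 27.6 km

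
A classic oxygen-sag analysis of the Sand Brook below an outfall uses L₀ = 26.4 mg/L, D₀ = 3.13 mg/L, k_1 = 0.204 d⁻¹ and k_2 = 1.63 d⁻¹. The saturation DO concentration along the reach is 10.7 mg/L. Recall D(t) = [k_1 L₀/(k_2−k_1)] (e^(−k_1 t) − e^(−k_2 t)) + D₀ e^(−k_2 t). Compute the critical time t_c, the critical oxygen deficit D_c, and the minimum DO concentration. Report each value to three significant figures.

t_c ≈ 0.220 d; D_c ≈ 3.16 mg/L; min DO ≈ 7.54 mg/L

With k_2/k_1 = 7.990 and 1 − D₀(k_2−k_1)/(k_1 L₀) = 0.1712,
t_c = ln(7.990 × 0.1712) / (1.63 − 0.204) = ln(1.368) / 1.426 = 0.3135/1.426 = 0.2199 d.
L(t_c) = L₀ e^(−k_1 t_c) = 26.4 × 0.9561 = 25.24 mg/L, and at the critical point k_2 D_c = k_1 L, so D_c = (0.204/1.63) × 25.24 = 3.159 mg/L.
Minimum DO = C_s − D_c = 10.7 − 3.159 = 7.541 mg/L.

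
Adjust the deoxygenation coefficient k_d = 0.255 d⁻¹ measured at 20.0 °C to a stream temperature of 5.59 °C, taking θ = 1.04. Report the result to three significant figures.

k_d(T₂) = k_d(T₁) · θ^(T₂−T₁) = 0.255 × 1.04^(5.59−20.0)
= 0.255 × 1.04^-14.4 = 0.255 × 0.5683 = 0.1449 d⁻¹.

k_d ≈ 0.145 d⁻¹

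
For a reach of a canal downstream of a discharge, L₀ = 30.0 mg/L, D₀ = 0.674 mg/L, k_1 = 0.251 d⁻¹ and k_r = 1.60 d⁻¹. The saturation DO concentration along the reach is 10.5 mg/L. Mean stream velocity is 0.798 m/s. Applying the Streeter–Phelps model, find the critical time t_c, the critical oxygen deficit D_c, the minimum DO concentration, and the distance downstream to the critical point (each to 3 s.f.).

At the critical point dD/dt = 0, so k_1 L₀ e^(−k_1 t) = k_r D. Substituting D(t) from the Streeter–Phelps equation and solving for t gives
t_c = ln[(k_r/k_1)(1 − D₀(k_r−k_1)/(k_1 L₀))] / (k_r−k_1).
Here k_r−k_1 = 1.349 d⁻¹ and 1 − D₀(k_r−k_1)/(k_1 L₀) = 1 − 0.674×1.349/(0.251×30.0) = 0.8793, so
t_c = ln(6.375 × 0.8793) / 1.349 = 1.724 / 1.349 = 1.278 d.
L(t_c) = L₀ e^(−k_1 t_c) = 30.0 × 0.7256 = 21.77 mg/L, and at the critical point k_r D_c = k_1 L, so D_c = (0.251/1.60) × 21.77 = 3.415 mg/L.
Minimum DO = C_s − D_c = 10.5 − 3.415 = 7.085 mg/L.
x_c = v t_c = 0.798 m/s × 1.278 d × 86400 s/d = 88090 m ≈ 88.1 km.

t_c ≈ 1.28 d; D_c ≈ 3.42 mg/L; min DO ≈ 7.08 mg/L; x_c ≈ 88.1 km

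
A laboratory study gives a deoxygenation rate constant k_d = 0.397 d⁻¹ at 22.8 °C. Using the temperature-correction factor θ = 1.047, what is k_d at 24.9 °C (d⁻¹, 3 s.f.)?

k_d ≈ 0.437 d⁻¹

k_d(T₂) = k_d(T₁) · θ^(T₂−T₁) = 0.397 × 1.047^(24.9−22.8)
= 0.397 × 1.047^2.10 = 0.397 × 1.101 = 0.4372 d⁻¹.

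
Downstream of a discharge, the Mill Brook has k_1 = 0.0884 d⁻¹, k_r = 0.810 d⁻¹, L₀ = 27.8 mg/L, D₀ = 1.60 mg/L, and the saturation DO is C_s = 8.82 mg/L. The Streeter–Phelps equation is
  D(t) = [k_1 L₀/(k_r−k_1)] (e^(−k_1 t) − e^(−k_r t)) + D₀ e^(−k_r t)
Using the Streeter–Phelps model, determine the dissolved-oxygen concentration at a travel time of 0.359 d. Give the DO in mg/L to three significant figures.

k_1 L₀/(k_r−k_1) = 0.0884×27.8/(0.810−0.0884) = 2.458/0.7216 = 3.406 mg/L.
e^(−k_1 t) = e^(−0.0884×0.3590) = 0.9688; e^(−k_r t) = e^(−0.810×0.3590) = 0.7477.
D = 3.406 × (0.9688 − 0.7477) + 1.60 × 0.7477 = 0.7530 + 1.196 = 1.949 mg/L.
DO = C_s − D = 8.82 − 1.949 = 6.871 mg/L.

DO ≈ 6.87 mg/L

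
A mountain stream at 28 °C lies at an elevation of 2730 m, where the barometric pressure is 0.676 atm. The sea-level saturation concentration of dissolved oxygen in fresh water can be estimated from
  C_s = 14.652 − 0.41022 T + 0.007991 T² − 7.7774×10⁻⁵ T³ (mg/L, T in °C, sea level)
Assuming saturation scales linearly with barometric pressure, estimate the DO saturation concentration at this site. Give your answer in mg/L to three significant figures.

C_s ≈ 5.22 mg/L

At sea level: C_s = 14.652 − 0.41022×28 + 0.007991×28² − 7.7774×10⁻⁵×28³ = 7.723 mg/L.
Pressure correction: C_s' = 7.723 × 0.676 = 5.221 mg/L.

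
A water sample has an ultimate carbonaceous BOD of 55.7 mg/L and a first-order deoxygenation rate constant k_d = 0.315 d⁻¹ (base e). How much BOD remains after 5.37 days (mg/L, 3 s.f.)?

L ≈ 10.3 mg/L

L_t = L₀ e^(−k_d t) = 55.7 × e^(−0.315×5.37) = 55.7 × 0.1842 = 10.26 mg/L.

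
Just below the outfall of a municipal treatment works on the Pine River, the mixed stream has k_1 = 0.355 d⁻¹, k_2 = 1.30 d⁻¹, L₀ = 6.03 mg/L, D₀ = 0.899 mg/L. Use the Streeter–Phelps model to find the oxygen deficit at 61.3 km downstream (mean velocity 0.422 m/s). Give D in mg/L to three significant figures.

D ≈ 1.09 mg/L

Travel time t = x/v = 61.3 km / (0.422 m/s) = 61300 m / 0.422 m/s = 145300 s = 1.681 d.
k_1 L₀/(k_2−k_1) = 0.355×6.03/(1.30−0.355) = 2.141/0.9450 = 2.265 mg/L.
e^(−k_1 t) = e^(−0.355×1.681) = 0.5505; e^(−k_2 t) = e^(−1.30×1.681) = 0.1124.
D = 2.265 × (0.5505 − 0.1124) + 0.899 × 0.1124 = 0.9925 + 0.1011 = 1.094 mg/L.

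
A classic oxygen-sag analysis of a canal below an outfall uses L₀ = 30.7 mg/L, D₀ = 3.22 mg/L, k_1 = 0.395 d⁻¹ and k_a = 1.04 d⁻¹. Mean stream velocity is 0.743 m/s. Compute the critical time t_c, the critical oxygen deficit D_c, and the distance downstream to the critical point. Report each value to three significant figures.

At the critical point dD/dt = 0, so k_1 L₀ e^(−k_1 t) = k_a D. Substituting D(t) from the Streeter–Phelps equation and solving for t gives
t_c = ln[(k_a/k_1)(1 − D₀(k_a−k_1)/(k_1 L₀))] / (k_a−k_1).
Here k_a−k_1 = 0.6450 d⁻¹ and 1 − D₀(k_a−k_1)/(k_1 L₀) = 1 − 3.22×0.6450/(0.395×30.7) = 0.8287, so
t_c = ln(2.633 × 0.8287) / 0.6450 = 0.7802 / 0.6450 = 1.210 d.
D_c = (k_1/k_a) L₀ e^(−k_1 t_c) = (0.395/1.04) × 30.7 × e^(−0.395×1.210) = 0.3798 × 30.7 × 0.6201 = 7.231 mg/L.
x_c = v t_c = 0.743 m/s × 1.210 d × 86400 s/d = 77650 m ≈ 77.7 km.

t_c ≈ 1.21 d; D_c ≈ 7.23 mg/L; x_c ≈ 77.7 km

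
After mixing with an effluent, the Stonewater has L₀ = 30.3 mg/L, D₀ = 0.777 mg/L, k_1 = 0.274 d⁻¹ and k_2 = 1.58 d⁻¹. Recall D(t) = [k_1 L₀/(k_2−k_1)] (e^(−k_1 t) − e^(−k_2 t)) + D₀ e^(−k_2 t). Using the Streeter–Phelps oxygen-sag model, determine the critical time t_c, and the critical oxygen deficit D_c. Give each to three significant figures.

t_c ≈ 1.24 d; D_c ≈ 3.74 mg/L

With k_2/k_1 = 5.766 and 1 − D₀(k_2−k_1)/(k_1 L₀) = 0.8778,
t_c = ln(5.766 × 0.8778) / (1.58 − 0.274) = ln(5.062) / 1.306 = 1.622/1.306 = 1.242 d.
D_c = (k_1/k_2) L₀ e^(−k_1 t_c) = (0.274/1.58) × 30.3 × e^(−0.274×1.242) = 0.1734 × 30.3 × 0.7116 = 3.739 mg/L.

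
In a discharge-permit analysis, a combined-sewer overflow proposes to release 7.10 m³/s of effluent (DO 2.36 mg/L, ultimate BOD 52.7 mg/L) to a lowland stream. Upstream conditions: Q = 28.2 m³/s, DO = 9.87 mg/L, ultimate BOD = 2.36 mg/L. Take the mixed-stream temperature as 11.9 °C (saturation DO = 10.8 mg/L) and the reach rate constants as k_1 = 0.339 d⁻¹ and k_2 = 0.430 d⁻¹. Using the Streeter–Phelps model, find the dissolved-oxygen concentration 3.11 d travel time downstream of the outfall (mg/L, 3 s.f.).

Mixed DO = (28.2×9.87 + 7.10×2.36)/(28.2+7.10) = 295.1/35.30 = 8.359 mg/L.
Mixed L₀ = (28.2×2.36 + 7.10×52.7)/(35.30) = 440.7/35.30 = 12.49 mg/L.
Initial deficit D₀ = C_s − DO₀ = 10.8 − 8.359 = 2.441 mg/L.
D(3.11) = [0.339×12.49/(0.430−0.339)](e^(−0.339×3.11) − e^(−0.430×3.11)) + 2.441 e^(−0.430×3.11)
= 46.51 × (0.3484 − 0.2626) + 2.441 × 0.2626 = 4.635 mg/L.
DO = 10.8 − 4.635 = 6.165 mg/L.

DO ≈ 6.16 mg/L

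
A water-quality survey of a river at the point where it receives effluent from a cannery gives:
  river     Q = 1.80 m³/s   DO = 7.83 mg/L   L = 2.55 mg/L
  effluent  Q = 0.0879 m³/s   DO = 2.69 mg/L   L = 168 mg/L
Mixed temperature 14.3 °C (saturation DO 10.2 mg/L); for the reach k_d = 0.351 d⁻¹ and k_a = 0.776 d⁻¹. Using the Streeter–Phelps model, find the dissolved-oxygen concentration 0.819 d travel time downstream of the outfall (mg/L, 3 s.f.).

Mixed DO = (1.80×7.83 + 0.0879×2.69)/(1.80+0.0879) = 14.33/1.888 = 7.591 mg/L.
Mixed L₀ = (1.80×2.55 + 0.0879×168)/(1.888) = 19.36/1.888 = 10.25 mg/L.
Initial deficit D₀ = C_s − DO₀ = 10.2 − 7.591 = 2.609 mg/L.
D(0.819) = [0.351×10.25/(0.776−0.351)](e^(−0.351×0.819) − e^(−0.776×0.819)) + 2.609 e^(−0.776×0.819)
= 8.468 × (0.7502 − 0.5296) + 2.609 × 0.5296 = 3.249 mg/L.
DO = 10.2 − 3.249 = 6.951 mg/L.

DO ≈ 6.95 mg/L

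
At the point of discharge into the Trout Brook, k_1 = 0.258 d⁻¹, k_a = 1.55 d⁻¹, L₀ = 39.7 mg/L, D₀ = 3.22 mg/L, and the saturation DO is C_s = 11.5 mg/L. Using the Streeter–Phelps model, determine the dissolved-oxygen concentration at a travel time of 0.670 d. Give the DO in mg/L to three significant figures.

k_1 L₀/(k_a−k_1) = 0.258×39.7/(1.55−0.258) = 10.24/1.292 = 7.928 mg/L.
e^(−k_1 t) = e^(−0.258×0.6700) = 0.8413; e^(−k_a t) = e^(−1.55×0.6700) = 0.3540.
D = 7.928 × (0.8413 − 0.3540) + 3.22 × 0.3540 = 3.863 + 1.140 = 5.003 mg/L.
DO = C_s − D = 11.5 − 5.003 = 6.497 mg/L.

DO ≈ 6.50 mg/L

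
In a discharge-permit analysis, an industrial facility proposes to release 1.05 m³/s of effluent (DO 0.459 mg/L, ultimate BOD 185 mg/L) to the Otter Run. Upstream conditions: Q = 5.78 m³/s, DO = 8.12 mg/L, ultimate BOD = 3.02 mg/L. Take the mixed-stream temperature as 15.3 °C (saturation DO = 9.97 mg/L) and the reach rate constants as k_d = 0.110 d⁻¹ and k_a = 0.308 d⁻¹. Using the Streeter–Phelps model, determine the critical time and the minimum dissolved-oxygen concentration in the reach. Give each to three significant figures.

Mixed DO = (5.78×8.12 + 1.05×0.459)/(5.78+1.05) = 47.42/6.830 = 6.942 mg/L.
Mixed L₀ = (5.78×3.02 + 1.05×185)/(6.830) = 211.7/6.830 = 31.00 mg/L.
Initial deficit D₀ = C_s − DO₀ = 9.97 − 6.942 = 3.028 mg/L.
t_c = (1/0.1980) ln[(0.308/0.110)(1 − 3.028×0.1980/(0.110×31.00))] = 5.051 × ln(2.308) = 4.223 d.
D_c = (0.110/0.308) × 31.00 × e^(−0.110×4.223) = 0.3571 × 31.00 × 0.6284 = 6.956 mg/L.
Minimum DO = 9.97 − 6.956 = 3.014 mg/L.

t_c ≈ 4.22 d; minimum DO ≈ 3.01 mg/L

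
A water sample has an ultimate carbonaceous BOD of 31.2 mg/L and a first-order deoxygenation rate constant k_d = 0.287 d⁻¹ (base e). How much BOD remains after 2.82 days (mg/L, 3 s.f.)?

L ≈ 13.9 mg/L

L_t = L₀ e^(−k_d t) = 31.2 × e^(−0.287×2.82) = 31.2 × 0.4452 = 13.89 mg/L.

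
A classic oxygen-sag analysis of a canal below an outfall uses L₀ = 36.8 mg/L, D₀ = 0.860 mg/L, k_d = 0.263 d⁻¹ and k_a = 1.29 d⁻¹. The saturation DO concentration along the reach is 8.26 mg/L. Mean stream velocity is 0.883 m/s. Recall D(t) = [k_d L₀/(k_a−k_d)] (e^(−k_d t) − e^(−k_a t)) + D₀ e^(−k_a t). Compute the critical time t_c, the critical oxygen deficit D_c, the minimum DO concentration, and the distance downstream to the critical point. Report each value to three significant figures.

t_c = [1/(k_a−k_d)] ln[(k_a/k_d)(1 − D₀(k_a−k_d)/(k_d L₀))]
= [1/(1.29−0.263)] ln[(1.29/0.263)(1 − 0.860×1.027/(0.263×36.8))]
= (1/1.027) ln[4.905 × 0.9087] = 0.9737 × ln(4.457) = 0.9737 × 1.495 = 1.455 d.
L(t_c) = L₀ e^(−k_d t_c) = 36.8 × 0.6820 = 25.10 mg/L, and at the critical point k_a D_c = k_d L, so D_c = (0.263/1.29) × 25.10 = 5.117 mg/L.
Minimum DO = C_s − D_c = 8.26 − 5.117 = 3.143 mg/L.
x_c = v t_c = 0.883 m/s × 1.455 d × 86400 s/d = 111000 m ≈ 111 km.

t_c ≈ 1.46 d; D_c ≈ 5.12 mg/L; min DO ≈ 3.14 mg/L; x_c ≈ 111 km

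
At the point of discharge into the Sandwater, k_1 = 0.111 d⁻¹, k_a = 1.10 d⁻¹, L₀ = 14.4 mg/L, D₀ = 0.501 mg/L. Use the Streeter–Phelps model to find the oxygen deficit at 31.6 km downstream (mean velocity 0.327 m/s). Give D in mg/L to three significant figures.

D ≈ 1.10 mg/L

Travel time t = x/v = 31.6 km / (0.327 m/s) = 31600 m / 0.327 m/s = 96640 s = 1.118 d.
k_1 L₀/(k_a−k_1) = 0.111×14.4/(1.10−0.111) = 1.598/0.9890 = 1.616 mg/L.
e^(−k_1 t) = e^(−0.111×1.118) = 0.8832; e^(−k_a t) = e^(−1.10×1.118) = 0.2922.
D = 1.616 × (0.8832 − 0.2922) + 0.501 × 0.2922 = 0.9552 + 0.1464 = 1.102 mg/L.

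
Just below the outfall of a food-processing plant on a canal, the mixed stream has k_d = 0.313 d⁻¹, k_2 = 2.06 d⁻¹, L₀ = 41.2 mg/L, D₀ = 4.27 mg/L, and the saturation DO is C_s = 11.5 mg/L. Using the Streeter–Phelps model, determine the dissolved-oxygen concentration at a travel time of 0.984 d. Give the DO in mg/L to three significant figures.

k_d L₀/(k_2−k_d) = 0.313×41.2/(2.06−0.313) = 12.90/1.747 = 7.382 mg/L.
e^(−k_d t) = e^(−0.313×0.9840) = 0.7349; e^(−k_2 t) = e^(−2.06×0.9840) = 0.1317.
D = 7.382 × (0.7349 − 0.1317) + 4.27 × 0.1317 = 4.453 + 0.5625 = 5.015 mg/L.
DO = C_s − D = 11.5 − 5.015 = 6.485 mg/L.

DO ≈ 6.48 mg/L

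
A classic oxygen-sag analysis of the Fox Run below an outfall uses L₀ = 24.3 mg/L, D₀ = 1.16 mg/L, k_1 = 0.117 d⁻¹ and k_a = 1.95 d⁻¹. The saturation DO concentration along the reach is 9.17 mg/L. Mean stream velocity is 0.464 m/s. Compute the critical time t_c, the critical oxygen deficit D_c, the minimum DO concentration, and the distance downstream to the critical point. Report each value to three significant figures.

With k_a/k_1 = 16.67 and 1 − D₀(k_a−k_1)/(k_1 L₀) = 0.2521,
t_c = ln(16.67 × 0.2521) / (1.95 − 0.117) = ln(4.202) / 1.833 = 1.436/1.833 = 0.7832 d.
L(t_c) = L₀ e^(−k_1 t_c) = 24.3 × 0.9124 = 22.17 mg/L, and at the critical point k_a D_c = k_1 L, so D_c = (0.117/1.95) × 22.17 = 1.330 mg/L.
Minimum DO = C_s − D_c = 9.17 − 1.330 = 7.840 mg/L.
x_c = v t_c = 0.464 m/s × 0.7832 d × 86400 s/d = 31400 m ≈ 31.4 km.

t_c ≈ 0.783 d; D_c ≈ 1.33 mg/L; min DO ≈ 7.84 mg/L; x_c ≈ 31.4 km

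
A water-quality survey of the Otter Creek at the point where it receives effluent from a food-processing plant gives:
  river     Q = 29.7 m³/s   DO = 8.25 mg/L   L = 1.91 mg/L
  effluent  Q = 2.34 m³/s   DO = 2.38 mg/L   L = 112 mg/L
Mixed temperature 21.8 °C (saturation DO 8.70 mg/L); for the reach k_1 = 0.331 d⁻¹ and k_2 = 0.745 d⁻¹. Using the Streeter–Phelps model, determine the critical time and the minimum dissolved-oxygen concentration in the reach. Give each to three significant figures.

t_c ≈ 1.68 d; minimum DO ≈ 6.16 mg/L

Mixed DO = (29.7×8.25 + 2.34×2.38)/(29.7+2.34) = 250.6/32.04 = 7.821 mg/L.
Mixed L₀ = (29.7×1.91 + 2.34×112)/(32.04) = 318.8/32.04 = 9.950 mg/L.
Initial deficit D₀ = C_s − DO₀ = 8.70 − 7.821 = 0.8787 mg/L.
t_c = (1/0.4140) ln[(0.745/0.331)(1 − 0.8787×0.4140/(0.331×9.950))] = 2.415 × ln(2.002) = 1.677 d.
D_c = (0.331/0.745) × 9.950 × e^(−0.331×1.677) = 0.4443 × 9.950 × 0.5740 = 2.538 mg/L.
Minimum DO = 8.70 − 2.538 = 6.162 mg/L.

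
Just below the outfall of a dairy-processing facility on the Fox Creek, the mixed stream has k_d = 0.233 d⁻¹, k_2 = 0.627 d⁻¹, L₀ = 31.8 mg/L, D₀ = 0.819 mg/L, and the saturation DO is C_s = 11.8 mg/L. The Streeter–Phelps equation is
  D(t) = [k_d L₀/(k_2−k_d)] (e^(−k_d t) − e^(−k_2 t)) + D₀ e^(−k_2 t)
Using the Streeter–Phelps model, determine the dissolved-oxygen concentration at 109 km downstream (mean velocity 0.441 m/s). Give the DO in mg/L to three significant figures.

DO ≈ 5.14 mg/L

Travel time t = x/v = 109 km / (0.441 m/s) = 109000 m / 0.441 m/s = 247200 s = 2.861 d.
k_d L₀/(k_2−k_d) = 0.233×31.8/(0.627−0.233) = 7.409/0.3940 = 18.81 mg/L.
e^(−k_d t) = e^(−0.233×2.861) = 0.5135; e^(−k_2 t) = e^(−0.627×2.861) = 0.1663.
D = 18.81 × (0.5135 − 0.1663) + 0.819 × 0.1663 = 6.528 + 0.1362 = 6.664 mg/L.
DO = C_s − D = 11.8 − 6.664 = 5.136 mg/L.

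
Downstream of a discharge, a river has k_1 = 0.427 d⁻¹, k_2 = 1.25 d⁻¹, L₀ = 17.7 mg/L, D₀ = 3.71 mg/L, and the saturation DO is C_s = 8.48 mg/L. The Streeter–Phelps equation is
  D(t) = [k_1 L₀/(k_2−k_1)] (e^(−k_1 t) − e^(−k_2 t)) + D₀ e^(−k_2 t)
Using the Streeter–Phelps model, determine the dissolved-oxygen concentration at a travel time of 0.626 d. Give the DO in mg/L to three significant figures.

k_1 L₀/(k_2−k_1) = 0.427×17.7/(1.25−0.427) = 7.558/0.8230 = 9.183 mg/L.
e^(−k_1 t) = e^(−0.427×0.6260) = 0.7654; e^(−k_2 t) = e^(−1.25×0.6260) = 0.4573.
D = 9.183 × (0.7654 − 0.4573) + 3.71 × 0.4573 = 2.830 + 1.696 = 4.527 mg/L.
DO = C_s − D = 8.48 − 4.527 = 3.953 mg/L.

DO ≈ 3.95 mg/L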